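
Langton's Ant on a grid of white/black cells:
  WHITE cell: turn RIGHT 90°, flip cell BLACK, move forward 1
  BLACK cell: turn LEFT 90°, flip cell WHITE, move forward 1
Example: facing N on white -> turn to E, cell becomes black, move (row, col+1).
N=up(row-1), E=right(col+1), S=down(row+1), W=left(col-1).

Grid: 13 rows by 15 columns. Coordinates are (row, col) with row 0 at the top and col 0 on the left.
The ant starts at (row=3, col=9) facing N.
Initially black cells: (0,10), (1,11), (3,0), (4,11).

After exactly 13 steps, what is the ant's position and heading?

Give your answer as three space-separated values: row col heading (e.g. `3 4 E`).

Answer: 3 8 E

Derivation:
Step 1: on WHITE (3,9): turn R to E, flip to black, move to (3,10). |black|=5
Step 2: on WHITE (3,10): turn R to S, flip to black, move to (4,10). |black|=6
Step 3: on WHITE (4,10): turn R to W, flip to black, move to (4,9). |black|=7
Step 4: on WHITE (4,9): turn R to N, flip to black, move to (3,9). |black|=8
Step 5: on BLACK (3,9): turn L to W, flip to white, move to (3,8). |black|=7
Step 6: on WHITE (3,8): turn R to N, flip to black, move to (2,8). |black|=8
Step 7: on WHITE (2,8): turn R to E, flip to black, move to (2,9). |black|=9
Step 8: on WHITE (2,9): turn R to S, flip to black, move to (3,9). |black|=10
Step 9: on WHITE (3,9): turn R to W, flip to black, move to (3,8). |black|=11
Step 10: on BLACK (3,8): turn L to S, flip to white, move to (4,8). |black|=10
Step 11: on WHITE (4,8): turn R to W, flip to black, move to (4,7). |black|=11
Step 12: on WHITE (4,7): turn R to N, flip to black, move to (3,7). |black|=12
Step 13: on WHITE (3,7): turn R to E, flip to black, move to (3,8). |black|=13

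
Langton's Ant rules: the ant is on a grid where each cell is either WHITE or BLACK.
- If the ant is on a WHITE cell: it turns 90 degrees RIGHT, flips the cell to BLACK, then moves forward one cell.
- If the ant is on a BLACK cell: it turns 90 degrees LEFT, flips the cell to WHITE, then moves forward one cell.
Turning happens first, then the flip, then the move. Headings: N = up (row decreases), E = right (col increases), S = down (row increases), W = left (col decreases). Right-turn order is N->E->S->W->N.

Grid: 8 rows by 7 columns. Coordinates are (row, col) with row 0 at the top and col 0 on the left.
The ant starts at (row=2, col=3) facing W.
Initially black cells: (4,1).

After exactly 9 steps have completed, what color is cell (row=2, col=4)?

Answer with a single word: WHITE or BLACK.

Step 1: on WHITE (2,3): turn R to N, flip to black, move to (1,3). |black|=2
Step 2: on WHITE (1,3): turn R to E, flip to black, move to (1,4). |black|=3
Step 3: on WHITE (1,4): turn R to S, flip to black, move to (2,4). |black|=4
Step 4: on WHITE (2,4): turn R to W, flip to black, move to (2,3). |black|=5
Step 5: on BLACK (2,3): turn L to S, flip to white, move to (3,3). |black|=4
Step 6: on WHITE (3,3): turn R to W, flip to black, move to (3,2). |black|=5
Step 7: on WHITE (3,2): turn R to N, flip to black, move to (2,2). |black|=6
Step 8: on WHITE (2,2): turn R to E, flip to black, move to (2,3). |black|=7
Step 9: on WHITE (2,3): turn R to S, flip to black, move to (3,3). |black|=8

Answer: BLACK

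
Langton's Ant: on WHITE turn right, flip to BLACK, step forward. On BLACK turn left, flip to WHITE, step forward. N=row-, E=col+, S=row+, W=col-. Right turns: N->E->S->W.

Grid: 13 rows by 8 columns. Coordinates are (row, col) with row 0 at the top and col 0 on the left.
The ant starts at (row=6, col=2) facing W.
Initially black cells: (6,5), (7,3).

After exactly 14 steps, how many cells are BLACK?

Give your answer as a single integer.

Answer: 6

Derivation:
Step 1: on WHITE (6,2): turn R to N, flip to black, move to (5,2). |black|=3
Step 2: on WHITE (5,2): turn R to E, flip to black, move to (5,3). |black|=4
Step 3: on WHITE (5,3): turn R to S, flip to black, move to (6,3). |black|=5
Step 4: on WHITE (6,3): turn R to W, flip to black, move to (6,2). |black|=6
Step 5: on BLACK (6,2): turn L to S, flip to white, move to (7,2). |black|=5
Step 6: on WHITE (7,2): turn R to W, flip to black, move to (7,1). |black|=6
Step 7: on WHITE (7,1): turn R to N, flip to black, move to (6,1). |black|=7
Step 8: on WHITE (6,1): turn R to E, flip to black, move to (6,2). |black|=8
Step 9: on WHITE (6,2): turn R to S, flip to black, move to (7,2). |black|=9
Step 10: on BLACK (7,2): turn L to E, flip to white, move to (7,3). |black|=8
Step 11: on BLACK (7,3): turn L to N, flip to white, move to (6,3). |black|=7
Step 12: on BLACK (6,3): turn L to W, flip to white, move to (6,2). |black|=6
Step 13: on BLACK (6,2): turn L to S, flip to white, move to (7,2). |black|=5
Step 14: on WHITE (7,2): turn R to W, flip to black, move to (7,1). |black|=6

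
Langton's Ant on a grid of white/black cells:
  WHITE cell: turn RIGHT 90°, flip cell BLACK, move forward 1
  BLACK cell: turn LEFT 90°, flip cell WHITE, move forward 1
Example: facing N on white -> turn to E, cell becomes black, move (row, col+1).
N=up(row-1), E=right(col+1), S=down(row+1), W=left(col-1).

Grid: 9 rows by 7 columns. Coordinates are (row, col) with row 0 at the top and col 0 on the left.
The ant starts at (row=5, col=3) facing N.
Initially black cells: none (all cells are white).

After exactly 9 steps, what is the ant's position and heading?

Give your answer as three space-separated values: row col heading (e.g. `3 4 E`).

Answer: 5 2 W

Derivation:
Step 1: on WHITE (5,3): turn R to E, flip to black, move to (5,4). |black|=1
Step 2: on WHITE (5,4): turn R to S, flip to black, move to (6,4). |black|=2
Step 3: on WHITE (6,4): turn R to W, flip to black, move to (6,3). |black|=3
Step 4: on WHITE (6,3): turn R to N, flip to black, move to (5,3). |black|=4
Step 5: on BLACK (5,3): turn L to W, flip to white, move to (5,2). |black|=3
Step 6: on WHITE (5,2): turn R to N, flip to black, move to (4,2). |black|=4
Step 7: on WHITE (4,2): turn R to E, flip to black, move to (4,3). |black|=5
Step 8: on WHITE (4,3): turn R to S, flip to black, move to (5,3). |black|=6
Step 9: on WHITE (5,3): turn R to W, flip to black, move to (5,2). |black|=7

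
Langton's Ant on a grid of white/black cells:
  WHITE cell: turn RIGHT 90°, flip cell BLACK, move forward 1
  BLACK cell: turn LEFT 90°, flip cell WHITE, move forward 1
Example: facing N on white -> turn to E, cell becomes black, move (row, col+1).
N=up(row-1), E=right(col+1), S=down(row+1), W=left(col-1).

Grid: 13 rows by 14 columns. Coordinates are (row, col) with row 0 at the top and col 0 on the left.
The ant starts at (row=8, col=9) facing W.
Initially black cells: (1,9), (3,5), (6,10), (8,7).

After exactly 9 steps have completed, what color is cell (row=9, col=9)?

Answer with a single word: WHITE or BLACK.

Answer: BLACK

Derivation:
Step 1: on WHITE (8,9): turn R to N, flip to black, move to (7,9). |black|=5
Step 2: on WHITE (7,9): turn R to E, flip to black, move to (7,10). |black|=6
Step 3: on WHITE (7,10): turn R to S, flip to black, move to (8,10). |black|=7
Step 4: on WHITE (8,10): turn R to W, flip to black, move to (8,9). |black|=8
Step 5: on BLACK (8,9): turn L to S, flip to white, move to (9,9). |black|=7
Step 6: on WHITE (9,9): turn R to W, flip to black, move to (9,8). |black|=8
Step 7: on WHITE (9,8): turn R to N, flip to black, move to (8,8). |black|=9
Step 8: on WHITE (8,8): turn R to E, flip to black, move to (8,9). |black|=10
Step 9: on WHITE (8,9): turn R to S, flip to black, move to (9,9). |black|=11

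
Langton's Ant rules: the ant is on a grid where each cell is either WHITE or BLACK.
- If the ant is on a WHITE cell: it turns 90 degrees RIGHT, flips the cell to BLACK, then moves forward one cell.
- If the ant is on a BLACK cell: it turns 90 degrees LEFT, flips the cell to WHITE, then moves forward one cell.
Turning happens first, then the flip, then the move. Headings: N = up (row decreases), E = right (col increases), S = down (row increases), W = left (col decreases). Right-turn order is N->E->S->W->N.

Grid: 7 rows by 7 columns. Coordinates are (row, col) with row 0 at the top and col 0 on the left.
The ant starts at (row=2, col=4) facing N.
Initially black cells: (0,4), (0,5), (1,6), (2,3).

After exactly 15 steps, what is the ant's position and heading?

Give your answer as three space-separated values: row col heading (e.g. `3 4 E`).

Step 1: on WHITE (2,4): turn R to E, flip to black, move to (2,5). |black|=5
Step 2: on WHITE (2,5): turn R to S, flip to black, move to (3,5). |black|=6
Step 3: on WHITE (3,5): turn R to W, flip to black, move to (3,4). |black|=7
Step 4: on WHITE (3,4): turn R to N, flip to black, move to (2,4). |black|=8
Step 5: on BLACK (2,4): turn L to W, flip to white, move to (2,3). |black|=7
Step 6: on BLACK (2,3): turn L to S, flip to white, move to (3,3). |black|=6
Step 7: on WHITE (3,3): turn R to W, flip to black, move to (3,2). |black|=7
Step 8: on WHITE (3,2): turn R to N, flip to black, move to (2,2). |black|=8
Step 9: on WHITE (2,2): turn R to E, flip to black, move to (2,3). |black|=9
Step 10: on WHITE (2,3): turn R to S, flip to black, move to (3,3). |black|=10
Step 11: on BLACK (3,3): turn L to E, flip to white, move to (3,4). |black|=9
Step 12: on BLACK (3,4): turn L to N, flip to white, move to (2,4). |black|=8
Step 13: on WHITE (2,4): turn R to E, flip to black, move to (2,5). |black|=9
Step 14: on BLACK (2,5): turn L to N, flip to white, move to (1,5). |black|=8
Step 15: on WHITE (1,5): turn R to E, flip to black, move to (1,6). |black|=9

Answer: 1 6 E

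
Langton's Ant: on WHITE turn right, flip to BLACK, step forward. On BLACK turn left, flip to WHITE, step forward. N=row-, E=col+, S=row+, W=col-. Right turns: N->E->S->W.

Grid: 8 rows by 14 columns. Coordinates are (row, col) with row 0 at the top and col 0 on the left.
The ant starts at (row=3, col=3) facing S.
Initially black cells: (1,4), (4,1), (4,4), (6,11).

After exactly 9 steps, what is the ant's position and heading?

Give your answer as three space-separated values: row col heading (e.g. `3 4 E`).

Answer: 5 4 W

Derivation:
Step 1: on WHITE (3,3): turn R to W, flip to black, move to (3,2). |black|=5
Step 2: on WHITE (3,2): turn R to N, flip to black, move to (2,2). |black|=6
Step 3: on WHITE (2,2): turn R to E, flip to black, move to (2,3). |black|=7
Step 4: on WHITE (2,3): turn R to S, flip to black, move to (3,3). |black|=8
Step 5: on BLACK (3,3): turn L to E, flip to white, move to (3,4). |black|=7
Step 6: on WHITE (3,4): turn R to S, flip to black, move to (4,4). |black|=8
Step 7: on BLACK (4,4): turn L to E, flip to white, move to (4,5). |black|=7
Step 8: on WHITE (4,5): turn R to S, flip to black, move to (5,5). |black|=8
Step 9: on WHITE (5,5): turn R to W, flip to black, move to (5,4). |black|=9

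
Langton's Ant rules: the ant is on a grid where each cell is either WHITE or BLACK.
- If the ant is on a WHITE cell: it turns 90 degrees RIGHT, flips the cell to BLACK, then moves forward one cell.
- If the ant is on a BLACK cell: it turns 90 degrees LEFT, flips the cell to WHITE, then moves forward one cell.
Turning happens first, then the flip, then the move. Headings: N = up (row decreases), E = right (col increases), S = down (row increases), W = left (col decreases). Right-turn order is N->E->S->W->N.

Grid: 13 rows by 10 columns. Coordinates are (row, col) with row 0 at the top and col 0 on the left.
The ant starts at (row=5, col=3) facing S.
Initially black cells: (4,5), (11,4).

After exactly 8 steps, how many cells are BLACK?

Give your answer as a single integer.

Answer: 8

Derivation:
Step 1: on WHITE (5,3): turn R to W, flip to black, move to (5,2). |black|=3
Step 2: on WHITE (5,2): turn R to N, flip to black, move to (4,2). |black|=4
Step 3: on WHITE (4,2): turn R to E, flip to black, move to (4,3). |black|=5
Step 4: on WHITE (4,3): turn R to S, flip to black, move to (5,3). |black|=6
Step 5: on BLACK (5,3): turn L to E, flip to white, move to (5,4). |black|=5
Step 6: on WHITE (5,4): turn R to S, flip to black, move to (6,4). |black|=6
Step 7: on WHITE (6,4): turn R to W, flip to black, move to (6,3). |black|=7
Step 8: on WHITE (6,3): turn R to N, flip to black, move to (5,3). |black|=8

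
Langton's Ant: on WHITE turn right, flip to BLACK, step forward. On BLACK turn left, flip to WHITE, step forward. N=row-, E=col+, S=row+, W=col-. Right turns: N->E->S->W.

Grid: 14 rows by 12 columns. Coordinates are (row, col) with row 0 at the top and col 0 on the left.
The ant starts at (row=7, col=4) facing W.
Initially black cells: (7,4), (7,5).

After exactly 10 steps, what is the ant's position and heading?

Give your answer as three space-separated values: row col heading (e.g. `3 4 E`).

Step 1: on BLACK (7,4): turn L to S, flip to white, move to (8,4). |black|=1
Step 2: on WHITE (8,4): turn R to W, flip to black, move to (8,3). |black|=2
Step 3: on WHITE (8,3): turn R to N, flip to black, move to (7,3). |black|=3
Step 4: on WHITE (7,3): turn R to E, flip to black, move to (7,4). |black|=4
Step 5: on WHITE (7,4): turn R to S, flip to black, move to (8,4). |black|=5
Step 6: on BLACK (8,4): turn L to E, flip to white, move to (8,5). |black|=4
Step 7: on WHITE (8,5): turn R to S, flip to black, move to (9,5). |black|=5
Step 8: on WHITE (9,5): turn R to W, flip to black, move to (9,4). |black|=6
Step 9: on WHITE (9,4): turn R to N, flip to black, move to (8,4). |black|=7
Step 10: on WHITE (8,4): turn R to E, flip to black, move to (8,5). |black|=8

Answer: 8 5 E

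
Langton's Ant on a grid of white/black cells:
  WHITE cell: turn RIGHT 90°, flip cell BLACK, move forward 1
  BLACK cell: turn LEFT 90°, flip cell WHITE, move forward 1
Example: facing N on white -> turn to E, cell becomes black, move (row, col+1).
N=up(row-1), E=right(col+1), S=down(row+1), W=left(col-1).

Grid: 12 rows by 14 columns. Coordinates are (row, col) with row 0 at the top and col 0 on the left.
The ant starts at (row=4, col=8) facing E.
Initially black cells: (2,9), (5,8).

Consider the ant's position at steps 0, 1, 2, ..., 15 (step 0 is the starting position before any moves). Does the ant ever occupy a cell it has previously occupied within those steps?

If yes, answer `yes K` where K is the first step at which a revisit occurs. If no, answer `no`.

Answer: yes 5

Derivation:
Step 1: on WHITE (4,8): turn R to S, flip to black, move to (5,8). |black|=3 — new cell
Step 2: on BLACK (5,8): turn L to E, flip to white, move to (5,9). |black|=2 — new cell
Step 3: on WHITE (5,9): turn R to S, flip to black, move to (6,9). |black|=3 — new cell
Step 4: on WHITE (6,9): turn R to W, flip to black, move to (6,8). |black|=4 — new cell
Step 5: on WHITE (6,8): turn R to N, flip to black, move to (5,8). |black|=5 — REVISIT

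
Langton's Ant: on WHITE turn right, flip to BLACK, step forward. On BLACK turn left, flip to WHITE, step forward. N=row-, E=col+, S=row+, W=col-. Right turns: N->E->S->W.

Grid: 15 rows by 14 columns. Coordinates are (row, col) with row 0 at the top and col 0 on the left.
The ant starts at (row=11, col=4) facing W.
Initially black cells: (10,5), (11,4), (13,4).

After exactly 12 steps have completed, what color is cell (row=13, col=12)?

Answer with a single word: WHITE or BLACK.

Step 1: on BLACK (11,4): turn L to S, flip to white, move to (12,4). |black|=2
Step 2: on WHITE (12,4): turn R to W, flip to black, move to (12,3). |black|=3
Step 3: on WHITE (12,3): turn R to N, flip to black, move to (11,3). |black|=4
Step 4: on WHITE (11,3): turn R to E, flip to black, move to (11,4). |black|=5
Step 5: on WHITE (11,4): turn R to S, flip to black, move to (12,4). |black|=6
Step 6: on BLACK (12,4): turn L to E, flip to white, move to (12,5). |black|=5
Step 7: on WHITE (12,5): turn R to S, flip to black, move to (13,5). |black|=6
Step 8: on WHITE (13,5): turn R to W, flip to black, move to (13,4). |black|=7
Step 9: on BLACK (13,4): turn L to S, flip to white, move to (14,4). |black|=6
Step 10: on WHITE (14,4): turn R to W, flip to black, move to (14,3). |black|=7
Step 11: on WHITE (14,3): turn R to N, flip to black, move to (13,3). |black|=8
Step 12: on WHITE (13,3): turn R to E, flip to black, move to (13,4). |black|=9

Answer: WHITE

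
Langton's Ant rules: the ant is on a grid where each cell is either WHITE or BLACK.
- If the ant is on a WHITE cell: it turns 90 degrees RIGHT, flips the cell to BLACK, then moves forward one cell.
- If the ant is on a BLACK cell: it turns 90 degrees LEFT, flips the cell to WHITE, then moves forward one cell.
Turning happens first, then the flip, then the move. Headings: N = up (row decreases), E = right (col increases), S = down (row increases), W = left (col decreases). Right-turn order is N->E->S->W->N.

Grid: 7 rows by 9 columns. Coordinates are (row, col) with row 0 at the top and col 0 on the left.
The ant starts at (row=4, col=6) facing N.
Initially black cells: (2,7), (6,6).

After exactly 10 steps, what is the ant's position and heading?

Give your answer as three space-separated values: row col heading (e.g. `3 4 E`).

Answer: 5 5 S

Derivation:
Step 1: on WHITE (4,6): turn R to E, flip to black, move to (4,7). |black|=3
Step 2: on WHITE (4,7): turn R to S, flip to black, move to (5,7). |black|=4
Step 3: on WHITE (5,7): turn R to W, flip to black, move to (5,6). |black|=5
Step 4: on WHITE (5,6): turn R to N, flip to black, move to (4,6). |black|=6
Step 5: on BLACK (4,6): turn L to W, flip to white, move to (4,5). |black|=5
Step 6: on WHITE (4,5): turn R to N, flip to black, move to (3,5). |black|=6
Step 7: on WHITE (3,5): turn R to E, flip to black, move to (3,6). |black|=7
Step 8: on WHITE (3,6): turn R to S, flip to black, move to (4,6). |black|=8
Step 9: on WHITE (4,6): turn R to W, flip to black, move to (4,5). |black|=9
Step 10: on BLACK (4,5): turn L to S, flip to white, move to (5,5). |black|=8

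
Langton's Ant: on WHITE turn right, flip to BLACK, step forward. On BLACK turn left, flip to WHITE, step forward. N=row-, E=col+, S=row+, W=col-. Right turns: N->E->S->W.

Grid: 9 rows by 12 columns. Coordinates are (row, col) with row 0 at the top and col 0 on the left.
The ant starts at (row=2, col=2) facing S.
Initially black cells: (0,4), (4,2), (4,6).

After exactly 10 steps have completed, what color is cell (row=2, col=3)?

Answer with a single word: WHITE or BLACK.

Answer: WHITE

Derivation:
Step 1: on WHITE (2,2): turn R to W, flip to black, move to (2,1). |black|=4
Step 2: on WHITE (2,1): turn R to N, flip to black, move to (1,1). |black|=5
Step 3: on WHITE (1,1): turn R to E, flip to black, move to (1,2). |black|=6
Step 4: on WHITE (1,2): turn R to S, flip to black, move to (2,2). |black|=7
Step 5: on BLACK (2,2): turn L to E, flip to white, move to (2,3). |black|=6
Step 6: on WHITE (2,3): turn R to S, flip to black, move to (3,3). |black|=7
Step 7: on WHITE (3,3): turn R to W, flip to black, move to (3,2). |black|=8
Step 8: on WHITE (3,2): turn R to N, flip to black, move to (2,2). |black|=9
Step 9: on WHITE (2,2): turn R to E, flip to black, move to (2,3). |black|=10
Step 10: on BLACK (2,3): turn L to N, flip to white, move to (1,3). |black|=9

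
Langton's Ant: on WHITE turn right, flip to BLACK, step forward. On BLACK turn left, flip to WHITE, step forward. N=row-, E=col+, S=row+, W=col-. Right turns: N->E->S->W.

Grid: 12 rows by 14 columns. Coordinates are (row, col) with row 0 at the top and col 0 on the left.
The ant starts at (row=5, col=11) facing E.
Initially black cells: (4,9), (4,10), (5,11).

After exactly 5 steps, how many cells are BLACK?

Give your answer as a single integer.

Step 1: on BLACK (5,11): turn L to N, flip to white, move to (4,11). |black|=2
Step 2: on WHITE (4,11): turn R to E, flip to black, move to (4,12). |black|=3
Step 3: on WHITE (4,12): turn R to S, flip to black, move to (5,12). |black|=4
Step 4: on WHITE (5,12): turn R to W, flip to black, move to (5,11). |black|=5
Step 5: on WHITE (5,11): turn R to N, flip to black, move to (4,11). |black|=6

Answer: 6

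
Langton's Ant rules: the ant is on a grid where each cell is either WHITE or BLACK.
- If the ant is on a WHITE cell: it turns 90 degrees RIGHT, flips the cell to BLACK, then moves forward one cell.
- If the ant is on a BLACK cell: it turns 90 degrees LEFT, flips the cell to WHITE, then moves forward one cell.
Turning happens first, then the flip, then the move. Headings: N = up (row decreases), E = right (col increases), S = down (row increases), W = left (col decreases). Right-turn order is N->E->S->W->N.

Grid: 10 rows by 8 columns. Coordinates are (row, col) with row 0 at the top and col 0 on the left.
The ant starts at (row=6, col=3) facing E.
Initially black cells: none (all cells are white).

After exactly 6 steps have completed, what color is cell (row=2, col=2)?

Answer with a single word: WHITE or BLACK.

Step 1: on WHITE (6,3): turn R to S, flip to black, move to (7,3). |black|=1
Step 2: on WHITE (7,3): turn R to W, flip to black, move to (7,2). |black|=2
Step 3: on WHITE (7,2): turn R to N, flip to black, move to (6,2). |black|=3
Step 4: on WHITE (6,2): turn R to E, flip to black, move to (6,3). |black|=4
Step 5: on BLACK (6,3): turn L to N, flip to white, move to (5,3). |black|=3
Step 6: on WHITE (5,3): turn R to E, flip to black, move to (5,4). |black|=4

Answer: WHITE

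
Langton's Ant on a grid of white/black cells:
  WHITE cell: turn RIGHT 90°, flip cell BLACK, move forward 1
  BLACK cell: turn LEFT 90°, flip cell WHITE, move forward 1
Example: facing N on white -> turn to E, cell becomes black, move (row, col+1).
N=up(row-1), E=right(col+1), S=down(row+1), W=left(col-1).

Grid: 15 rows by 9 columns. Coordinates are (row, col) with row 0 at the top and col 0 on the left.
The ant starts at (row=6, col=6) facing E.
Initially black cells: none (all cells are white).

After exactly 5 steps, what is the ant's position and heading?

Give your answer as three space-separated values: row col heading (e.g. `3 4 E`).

Answer: 5 6 N

Derivation:
Step 1: on WHITE (6,6): turn R to S, flip to black, move to (7,6). |black|=1
Step 2: on WHITE (7,6): turn R to W, flip to black, move to (7,5). |black|=2
Step 3: on WHITE (7,5): turn R to N, flip to black, move to (6,5). |black|=3
Step 4: on WHITE (6,5): turn R to E, flip to black, move to (6,6). |black|=4
Step 5: on BLACK (6,6): turn L to N, flip to white, move to (5,6). |black|=3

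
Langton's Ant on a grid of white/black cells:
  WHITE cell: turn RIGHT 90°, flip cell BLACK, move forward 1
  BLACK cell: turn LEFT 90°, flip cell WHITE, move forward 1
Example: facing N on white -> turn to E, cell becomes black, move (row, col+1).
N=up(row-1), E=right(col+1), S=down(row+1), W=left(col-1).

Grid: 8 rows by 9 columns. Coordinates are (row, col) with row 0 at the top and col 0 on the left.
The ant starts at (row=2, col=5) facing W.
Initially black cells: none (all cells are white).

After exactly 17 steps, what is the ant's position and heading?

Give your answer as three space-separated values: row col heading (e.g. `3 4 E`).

Answer: 3 5 S

Derivation:
Step 1: on WHITE (2,5): turn R to N, flip to black, move to (1,5). |black|=1
Step 2: on WHITE (1,5): turn R to E, flip to black, move to (1,6). |black|=2
Step 3: on WHITE (1,6): turn R to S, flip to black, move to (2,6). |black|=3
Step 4: on WHITE (2,6): turn R to W, flip to black, move to (2,5). |black|=4
Step 5: on BLACK (2,5): turn L to S, flip to white, move to (3,5). |black|=3
Step 6: on WHITE (3,5): turn R to W, flip to black, move to (3,4). |black|=4
Step 7: on WHITE (3,4): turn R to N, flip to black, move to (2,4). |black|=5
Step 8: on WHITE (2,4): turn R to E, flip to black, move to (2,5). |black|=6
Step 9: on WHITE (2,5): turn R to S, flip to black, move to (3,5). |black|=7
Step 10: on BLACK (3,5): turn L to E, flip to white, move to (3,6). |black|=6
Step 11: on WHITE (3,6): turn R to S, flip to black, move to (4,6). |black|=7
Step 12: on WHITE (4,6): turn R to W, flip to black, move to (4,5). |black|=8
Step 13: on WHITE (4,5): turn R to N, flip to black, move to (3,5). |black|=9
Step 14: on WHITE (3,5): turn R to E, flip to black, move to (3,6). |black|=10
Step 15: on BLACK (3,6): turn L to N, flip to white, move to (2,6). |black|=9
Step 16: on BLACK (2,6): turn L to W, flip to white, move to (2,5). |black|=8
Step 17: on BLACK (2,5): turn L to S, flip to white, move to (3,5). |black|=7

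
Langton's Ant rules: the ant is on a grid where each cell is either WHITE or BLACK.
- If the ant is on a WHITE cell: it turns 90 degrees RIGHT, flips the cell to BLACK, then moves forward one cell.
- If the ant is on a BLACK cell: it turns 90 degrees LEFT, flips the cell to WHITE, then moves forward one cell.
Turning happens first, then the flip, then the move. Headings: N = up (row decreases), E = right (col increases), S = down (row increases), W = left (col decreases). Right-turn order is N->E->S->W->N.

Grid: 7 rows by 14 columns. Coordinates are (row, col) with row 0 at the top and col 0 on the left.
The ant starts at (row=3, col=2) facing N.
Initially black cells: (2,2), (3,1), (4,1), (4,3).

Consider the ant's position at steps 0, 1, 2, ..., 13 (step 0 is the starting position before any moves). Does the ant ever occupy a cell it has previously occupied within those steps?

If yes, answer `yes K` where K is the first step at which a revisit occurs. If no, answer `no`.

Step 1: on WHITE (3,2): turn R to E, flip to black, move to (3,3). |black|=5 — new cell
Step 2: on WHITE (3,3): turn R to S, flip to black, move to (4,3). |black|=6 — new cell
Step 3: on BLACK (4,3): turn L to E, flip to white, move to (4,4). |black|=5 — new cell
Step 4: on WHITE (4,4): turn R to S, flip to black, move to (5,4). |black|=6 — new cell
Step 5: on WHITE (5,4): turn R to W, flip to black, move to (5,3). |black|=7 — new cell
Step 6: on WHITE (5,3): turn R to N, flip to black, move to (4,3). |black|=8 — REVISIT

Answer: yes 6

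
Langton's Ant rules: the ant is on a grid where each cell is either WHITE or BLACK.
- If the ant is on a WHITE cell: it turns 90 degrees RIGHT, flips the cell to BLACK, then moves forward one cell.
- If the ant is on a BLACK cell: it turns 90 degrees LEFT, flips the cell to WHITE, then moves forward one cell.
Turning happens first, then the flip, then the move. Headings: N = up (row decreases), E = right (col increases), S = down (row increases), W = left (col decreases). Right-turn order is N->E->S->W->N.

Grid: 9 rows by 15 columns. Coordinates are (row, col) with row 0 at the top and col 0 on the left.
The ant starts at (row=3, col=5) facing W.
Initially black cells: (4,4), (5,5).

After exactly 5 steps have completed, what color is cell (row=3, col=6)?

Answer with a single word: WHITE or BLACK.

Answer: BLACK

Derivation:
Step 1: on WHITE (3,5): turn R to N, flip to black, move to (2,5). |black|=3
Step 2: on WHITE (2,5): turn R to E, flip to black, move to (2,6). |black|=4
Step 3: on WHITE (2,6): turn R to S, flip to black, move to (3,6). |black|=5
Step 4: on WHITE (3,6): turn R to W, flip to black, move to (3,5). |black|=6
Step 5: on BLACK (3,5): turn L to S, flip to white, move to (4,5). |black|=5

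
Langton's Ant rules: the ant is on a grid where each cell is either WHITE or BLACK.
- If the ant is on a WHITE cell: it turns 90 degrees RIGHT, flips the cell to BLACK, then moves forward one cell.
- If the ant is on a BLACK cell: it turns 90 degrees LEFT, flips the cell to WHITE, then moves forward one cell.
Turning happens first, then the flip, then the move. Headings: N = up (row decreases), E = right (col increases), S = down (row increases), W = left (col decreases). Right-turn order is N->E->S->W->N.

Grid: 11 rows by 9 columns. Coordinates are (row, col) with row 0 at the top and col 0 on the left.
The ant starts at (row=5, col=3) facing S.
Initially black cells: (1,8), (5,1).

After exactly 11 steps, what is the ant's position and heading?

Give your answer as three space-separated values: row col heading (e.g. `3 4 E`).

Answer: 4 5 E

Derivation:
Step 1: on WHITE (5,3): turn R to W, flip to black, move to (5,2). |black|=3
Step 2: on WHITE (5,2): turn R to N, flip to black, move to (4,2). |black|=4
Step 3: on WHITE (4,2): turn R to E, flip to black, move to (4,3). |black|=5
Step 4: on WHITE (4,3): turn R to S, flip to black, move to (5,3). |black|=6
Step 5: on BLACK (5,3): turn L to E, flip to white, move to (5,4). |black|=5
Step 6: on WHITE (5,4): turn R to S, flip to black, move to (6,4). |black|=6
Step 7: on WHITE (6,4): turn R to W, flip to black, move to (6,3). |black|=7
Step 8: on WHITE (6,3): turn R to N, flip to black, move to (5,3). |black|=8
Step 9: on WHITE (5,3): turn R to E, flip to black, move to (5,4). |black|=9
Step 10: on BLACK (5,4): turn L to N, flip to white, move to (4,4). |black|=8
Step 11: on WHITE (4,4): turn R to E, flip to black, move to (4,5). |black|=9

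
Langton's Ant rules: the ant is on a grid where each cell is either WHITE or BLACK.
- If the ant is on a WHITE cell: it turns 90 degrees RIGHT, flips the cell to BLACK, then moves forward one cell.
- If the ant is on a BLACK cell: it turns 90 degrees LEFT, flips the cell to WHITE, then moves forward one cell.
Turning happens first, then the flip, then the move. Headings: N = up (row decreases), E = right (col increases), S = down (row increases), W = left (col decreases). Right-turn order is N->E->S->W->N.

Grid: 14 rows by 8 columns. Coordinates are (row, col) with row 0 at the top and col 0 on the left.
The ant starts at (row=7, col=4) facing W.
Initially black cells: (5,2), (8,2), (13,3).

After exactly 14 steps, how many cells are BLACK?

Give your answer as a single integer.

Step 1: on WHITE (7,4): turn R to N, flip to black, move to (6,4). |black|=4
Step 2: on WHITE (6,4): turn R to E, flip to black, move to (6,5). |black|=5
Step 3: on WHITE (6,5): turn R to S, flip to black, move to (7,5). |black|=6
Step 4: on WHITE (7,5): turn R to W, flip to black, move to (7,4). |black|=7
Step 5: on BLACK (7,4): turn L to S, flip to white, move to (8,4). |black|=6
Step 6: on WHITE (8,4): turn R to W, flip to black, move to (8,3). |black|=7
Step 7: on WHITE (8,3): turn R to N, flip to black, move to (7,3). |black|=8
Step 8: on WHITE (7,3): turn R to E, flip to black, move to (7,4). |black|=9
Step 9: on WHITE (7,4): turn R to S, flip to black, move to (8,4). |black|=10
Step 10: on BLACK (8,4): turn L to E, flip to white, move to (8,5). |black|=9
Step 11: on WHITE (8,5): turn R to S, flip to black, move to (9,5). |black|=10
Step 12: on WHITE (9,5): turn R to W, flip to black, move to (9,4). |black|=11
Step 13: on WHITE (9,4): turn R to N, flip to black, move to (8,4). |black|=12
Step 14: on WHITE (8,4): turn R to E, flip to black, move to (8,5). |black|=13

Answer: 13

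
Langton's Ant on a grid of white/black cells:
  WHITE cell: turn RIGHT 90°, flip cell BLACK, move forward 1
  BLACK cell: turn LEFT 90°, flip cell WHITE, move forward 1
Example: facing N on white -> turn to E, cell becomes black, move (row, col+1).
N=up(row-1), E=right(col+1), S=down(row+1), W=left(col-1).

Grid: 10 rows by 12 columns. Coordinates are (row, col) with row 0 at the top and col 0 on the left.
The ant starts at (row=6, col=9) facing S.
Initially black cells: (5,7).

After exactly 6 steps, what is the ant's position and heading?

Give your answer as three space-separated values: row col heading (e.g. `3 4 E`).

Answer: 7 10 S

Derivation:
Step 1: on WHITE (6,9): turn R to W, flip to black, move to (6,8). |black|=2
Step 2: on WHITE (6,8): turn R to N, flip to black, move to (5,8). |black|=3
Step 3: on WHITE (5,8): turn R to E, flip to black, move to (5,9). |black|=4
Step 4: on WHITE (5,9): turn R to S, flip to black, move to (6,9). |black|=5
Step 5: on BLACK (6,9): turn L to E, flip to white, move to (6,10). |black|=4
Step 6: on WHITE (6,10): turn R to S, flip to black, move to (7,10). |black|=5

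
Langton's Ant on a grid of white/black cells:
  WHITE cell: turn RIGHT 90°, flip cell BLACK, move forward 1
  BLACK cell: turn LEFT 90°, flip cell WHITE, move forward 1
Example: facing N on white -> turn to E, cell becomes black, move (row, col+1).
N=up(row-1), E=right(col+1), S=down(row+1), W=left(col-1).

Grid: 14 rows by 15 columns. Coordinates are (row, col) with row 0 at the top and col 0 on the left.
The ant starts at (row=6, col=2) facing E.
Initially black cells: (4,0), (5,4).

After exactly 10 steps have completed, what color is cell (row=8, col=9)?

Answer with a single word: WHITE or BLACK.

Answer: WHITE

Derivation:
Step 1: on WHITE (6,2): turn R to S, flip to black, move to (7,2). |black|=3
Step 2: on WHITE (7,2): turn R to W, flip to black, move to (7,1). |black|=4
Step 3: on WHITE (7,1): turn R to N, flip to black, move to (6,1). |black|=5
Step 4: on WHITE (6,1): turn R to E, flip to black, move to (6,2). |black|=6
Step 5: on BLACK (6,2): turn L to N, flip to white, move to (5,2). |black|=5
Step 6: on WHITE (5,2): turn R to E, flip to black, move to (5,3). |black|=6
Step 7: on WHITE (5,3): turn R to S, flip to black, move to (6,3). |black|=7
Step 8: on WHITE (6,3): turn R to W, flip to black, move to (6,2). |black|=8
Step 9: on WHITE (6,2): turn R to N, flip to black, move to (5,2). |black|=9
Step 10: on BLACK (5,2): turn L to W, flip to white, move to (5,1). |black|=8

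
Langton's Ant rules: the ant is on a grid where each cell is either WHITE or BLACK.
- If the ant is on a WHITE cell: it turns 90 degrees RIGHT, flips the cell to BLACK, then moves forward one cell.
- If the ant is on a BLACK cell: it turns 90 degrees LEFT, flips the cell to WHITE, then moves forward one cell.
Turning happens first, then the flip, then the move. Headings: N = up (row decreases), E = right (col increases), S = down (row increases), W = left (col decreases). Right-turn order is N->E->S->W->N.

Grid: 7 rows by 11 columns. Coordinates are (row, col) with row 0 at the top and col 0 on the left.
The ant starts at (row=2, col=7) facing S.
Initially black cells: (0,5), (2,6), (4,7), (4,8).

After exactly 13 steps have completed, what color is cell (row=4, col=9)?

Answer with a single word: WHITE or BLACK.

Answer: BLACK

Derivation:
Step 1: on WHITE (2,7): turn R to W, flip to black, move to (2,6). |black|=5
Step 2: on BLACK (2,6): turn L to S, flip to white, move to (3,6). |black|=4
Step 3: on WHITE (3,6): turn R to W, flip to black, move to (3,5). |black|=5
Step 4: on WHITE (3,5): turn R to N, flip to black, move to (2,5). |black|=6
Step 5: on WHITE (2,5): turn R to E, flip to black, move to (2,6). |black|=7
Step 6: on WHITE (2,6): turn R to S, flip to black, move to (3,6). |black|=8
Step 7: on BLACK (3,6): turn L to E, flip to white, move to (3,7). |black|=7
Step 8: on WHITE (3,7): turn R to S, flip to black, move to (4,7). |black|=8
Step 9: on BLACK (4,7): turn L to E, flip to white, move to (4,8). |black|=7
Step 10: on BLACK (4,8): turn L to N, flip to white, move to (3,8). |black|=6
Step 11: on WHITE (3,8): turn R to E, flip to black, move to (3,9). |black|=7
Step 12: on WHITE (3,9): turn R to S, flip to black, move to (4,9). |black|=8
Step 13: on WHITE (4,9): turn R to W, flip to black, move to (4,8). |black|=9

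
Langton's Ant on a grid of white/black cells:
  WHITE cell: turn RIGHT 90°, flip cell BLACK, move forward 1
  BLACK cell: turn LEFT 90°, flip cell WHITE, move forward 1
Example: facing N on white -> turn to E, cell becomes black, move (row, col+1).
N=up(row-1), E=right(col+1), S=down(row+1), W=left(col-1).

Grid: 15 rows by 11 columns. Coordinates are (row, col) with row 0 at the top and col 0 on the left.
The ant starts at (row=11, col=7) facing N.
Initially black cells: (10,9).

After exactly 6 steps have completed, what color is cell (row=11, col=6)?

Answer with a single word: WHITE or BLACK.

Answer: BLACK

Derivation:
Step 1: on WHITE (11,7): turn R to E, flip to black, move to (11,8). |black|=2
Step 2: on WHITE (11,8): turn R to S, flip to black, move to (12,8). |black|=3
Step 3: on WHITE (12,8): turn R to W, flip to black, move to (12,7). |black|=4
Step 4: on WHITE (12,7): turn R to N, flip to black, move to (11,7). |black|=5
Step 5: on BLACK (11,7): turn L to W, flip to white, move to (11,6). |black|=4
Step 6: on WHITE (11,6): turn R to N, flip to black, move to (10,6). |black|=5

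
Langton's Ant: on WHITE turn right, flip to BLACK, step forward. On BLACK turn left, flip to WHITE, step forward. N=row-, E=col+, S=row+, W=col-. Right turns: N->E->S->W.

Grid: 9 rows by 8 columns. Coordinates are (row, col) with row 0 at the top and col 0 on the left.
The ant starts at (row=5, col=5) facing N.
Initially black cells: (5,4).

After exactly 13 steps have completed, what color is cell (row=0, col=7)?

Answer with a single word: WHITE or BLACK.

Step 1: on WHITE (5,5): turn R to E, flip to black, move to (5,6). |black|=2
Step 2: on WHITE (5,6): turn R to S, flip to black, move to (6,6). |black|=3
Step 3: on WHITE (6,6): turn R to W, flip to black, move to (6,5). |black|=4
Step 4: on WHITE (6,5): turn R to N, flip to black, move to (5,5). |black|=5
Step 5: on BLACK (5,5): turn L to W, flip to white, move to (5,4). |black|=4
Step 6: on BLACK (5,4): turn L to S, flip to white, move to (6,4). |black|=3
Step 7: on WHITE (6,4): turn R to W, flip to black, move to (6,3). |black|=4
Step 8: on WHITE (6,3): turn R to N, flip to black, move to (5,3). |black|=5
Step 9: on WHITE (5,3): turn R to E, flip to black, move to (5,4). |black|=6
Step 10: on WHITE (5,4): turn R to S, flip to black, move to (6,4). |black|=7
Step 11: on BLACK (6,4): turn L to E, flip to white, move to (6,5). |black|=6
Step 12: on BLACK (6,5): turn L to N, flip to white, move to (5,5). |black|=5
Step 13: on WHITE (5,5): turn R to E, flip to black, move to (5,6). |black|=6

Answer: WHITE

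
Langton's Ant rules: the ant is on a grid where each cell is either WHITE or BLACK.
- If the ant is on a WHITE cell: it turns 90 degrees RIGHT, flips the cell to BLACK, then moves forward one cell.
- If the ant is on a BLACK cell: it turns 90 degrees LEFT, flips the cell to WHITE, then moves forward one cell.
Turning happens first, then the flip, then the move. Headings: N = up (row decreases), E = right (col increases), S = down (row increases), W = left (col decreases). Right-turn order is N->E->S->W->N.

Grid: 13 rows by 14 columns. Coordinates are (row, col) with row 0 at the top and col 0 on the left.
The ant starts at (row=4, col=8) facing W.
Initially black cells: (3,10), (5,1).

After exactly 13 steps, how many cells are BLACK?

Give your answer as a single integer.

Step 1: on WHITE (4,8): turn R to N, flip to black, move to (3,8). |black|=3
Step 2: on WHITE (3,8): turn R to E, flip to black, move to (3,9). |black|=4
Step 3: on WHITE (3,9): turn R to S, flip to black, move to (4,9). |black|=5
Step 4: on WHITE (4,9): turn R to W, flip to black, move to (4,8). |black|=6
Step 5: on BLACK (4,8): turn L to S, flip to white, move to (5,8). |black|=5
Step 6: on WHITE (5,8): turn R to W, flip to black, move to (5,7). |black|=6
Step 7: on WHITE (5,7): turn R to N, flip to black, move to (4,7). |black|=7
Step 8: on WHITE (4,7): turn R to E, flip to black, move to (4,8). |black|=8
Step 9: on WHITE (4,8): turn R to S, flip to black, move to (5,8). |black|=9
Step 10: on BLACK (5,8): turn L to E, flip to white, move to (5,9). |black|=8
Step 11: on WHITE (5,9): turn R to S, flip to black, move to (6,9). |black|=9
Step 12: on WHITE (6,9): turn R to W, flip to black, move to (6,8). |black|=10
Step 13: on WHITE (6,8): turn R to N, flip to black, move to (5,8). |black|=11

Answer: 11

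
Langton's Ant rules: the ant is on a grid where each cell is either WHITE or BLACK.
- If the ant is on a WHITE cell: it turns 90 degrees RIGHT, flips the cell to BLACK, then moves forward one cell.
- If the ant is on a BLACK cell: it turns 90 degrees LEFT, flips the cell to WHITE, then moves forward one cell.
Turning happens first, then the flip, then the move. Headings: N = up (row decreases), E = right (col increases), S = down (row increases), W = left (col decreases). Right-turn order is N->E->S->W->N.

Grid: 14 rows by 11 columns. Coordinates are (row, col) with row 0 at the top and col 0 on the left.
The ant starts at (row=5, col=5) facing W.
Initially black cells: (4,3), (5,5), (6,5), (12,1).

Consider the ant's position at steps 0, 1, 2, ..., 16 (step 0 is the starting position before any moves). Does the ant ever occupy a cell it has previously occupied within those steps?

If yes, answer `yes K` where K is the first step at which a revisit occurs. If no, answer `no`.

Answer: yes 5

Derivation:
Step 1: on BLACK (5,5): turn L to S, flip to white, move to (6,5). |black|=3 — new cell
Step 2: on BLACK (6,5): turn L to E, flip to white, move to (6,6). |black|=2 — new cell
Step 3: on WHITE (6,6): turn R to S, flip to black, move to (7,6). |black|=3 — new cell
Step 4: on WHITE (7,6): turn R to W, flip to black, move to (7,5). |black|=4 — new cell
Step 5: on WHITE (7,5): turn R to N, flip to black, move to (6,5). |black|=5 — REVISIT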